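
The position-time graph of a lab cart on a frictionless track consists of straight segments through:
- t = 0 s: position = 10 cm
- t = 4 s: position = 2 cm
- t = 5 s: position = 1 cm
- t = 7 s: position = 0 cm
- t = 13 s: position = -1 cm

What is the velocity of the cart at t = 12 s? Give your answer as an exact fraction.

-1/6 cm/s

Velocity is the slope of the x-t graph on 7–13 s: (-1 − 0)/(13 − 7) = -1/6 cm/s.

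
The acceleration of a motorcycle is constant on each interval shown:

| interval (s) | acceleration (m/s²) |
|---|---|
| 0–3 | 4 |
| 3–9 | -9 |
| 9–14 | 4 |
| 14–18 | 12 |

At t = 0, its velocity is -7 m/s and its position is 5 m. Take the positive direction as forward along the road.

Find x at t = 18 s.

-345 m

On each constant-a segment, Δv = aΔt and Δx = v₀Δt + ½aΔt²; chain segment to segment.
0–3 s: v starts -7 m/s; Δx = -7·3 + ½·4·3² = -3 m; v ends 5 m/s.
3–9 s: v starts 5 m/s; Δx = 5·6 + ½·-9·6² = -132 m; v ends -49 m/s.
9–14 s: v starts -49 m/s; Δx = -49·5 + ½·4·5² = -195 m; v ends -29 m/s.
14–18 s: v starts -29 m/s; Δx = -29·4 + ½·12·4² = -20 m; v ends 19 m/s.
x(18) = 5 + Σ Δx = -345 m.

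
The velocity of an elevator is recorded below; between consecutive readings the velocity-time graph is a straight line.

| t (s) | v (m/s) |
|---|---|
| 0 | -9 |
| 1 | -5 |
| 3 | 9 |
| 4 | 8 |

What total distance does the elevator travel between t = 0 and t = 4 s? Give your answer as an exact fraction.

Total distance travelled is ∫|v| dt — sum the magnitudes of each area piece.
0–1 s: |½(-9 + -5)(1)| = 7 m
1–3 s: v = 0 at t = 12/7 s; triangle areas 25/14 + 81/14 = 53/7 m
3–4 s: |½(9 + 8)(1)| = 8.5 m
Total distance = 323/14 m

323/14 m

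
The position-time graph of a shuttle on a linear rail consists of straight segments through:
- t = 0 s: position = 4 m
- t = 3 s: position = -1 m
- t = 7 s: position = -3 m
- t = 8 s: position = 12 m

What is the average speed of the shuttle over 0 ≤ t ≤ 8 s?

2.75 m/s

Average speed = (total path length)/(elapsed time); on a piecewise-linear x-t graph the path length is Σ|Δx|.
0–3 s: |Δx| = |-1 − 4| = 5 m
3–7 s: |Δx| = |-3 − -1| = 2 m
7–8 s: |Δx| = |12 − -3| = 15 m
Total path = 22 m; average speed = 22/8 = 2.75 m/s.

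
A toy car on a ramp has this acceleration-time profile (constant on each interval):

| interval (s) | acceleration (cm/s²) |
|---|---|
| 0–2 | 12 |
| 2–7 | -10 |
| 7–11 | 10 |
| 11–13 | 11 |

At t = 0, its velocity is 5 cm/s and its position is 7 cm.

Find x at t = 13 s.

On each constant-a segment, Δv = aΔt and Δx = v₀Δt + ½aΔt²; chain segment to segment.
0–2 s: v starts 5 cm/s; Δx = 5·2 + ½·12·2² = 34 cm; v ends 29 cm/s.
2–7 s: v starts 29 cm/s; Δx = 29·5 + ½·-10·5² = 20 cm; v ends -21 cm/s.
7–11 s: v starts -21 cm/s; Δx = -21·4 + ½·10·4² = -4 cm; v ends 19 cm/s.
11–13 s: v starts 19 cm/s; Δx = 19·2 + ½·11·2² = 60 cm; v ends 41 cm/s.
x(13) = 7 + Σ Δx = 117 cm.

117 cm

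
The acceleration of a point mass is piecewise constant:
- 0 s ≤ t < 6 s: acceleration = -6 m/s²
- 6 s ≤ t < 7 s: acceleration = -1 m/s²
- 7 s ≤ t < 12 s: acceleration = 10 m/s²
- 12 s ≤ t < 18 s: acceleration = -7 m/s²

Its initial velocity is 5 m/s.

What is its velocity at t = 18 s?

-24 m/s

Δv equals the area under the a-t graph; then v = v₀ + Δv.
0–6 s: -6 × 6 = -36 m/s
6–7 s: -1 × 1 = -1 m/s
7–12 s: 10 × 5 = 50 m/s
12–18 s: -7 × 6 = -42 m/s
Δv = -29 m/s, so v(18) = 5 + (-29) = -24 m/s.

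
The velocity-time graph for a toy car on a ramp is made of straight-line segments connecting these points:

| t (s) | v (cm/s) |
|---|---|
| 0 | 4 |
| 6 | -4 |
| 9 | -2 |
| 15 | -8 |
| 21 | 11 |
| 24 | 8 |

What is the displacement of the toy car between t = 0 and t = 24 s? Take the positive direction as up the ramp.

Net displacement equals the area under the velocity-time graph (areas below the axis count negative).
0–6 s: ½(4 + -4)(6) = 0 cm
6–9 s: ½(-4 + -2)(3) = -9 cm
9–15 s: ½(-2 + -8)(6) = -30 cm
15–21 s: ½(-8 + 11)(6) = 9 cm
21–24 s: ½(11 + 8)(3) = 28.5 cm
Net displacement = -1.5 cm

-1.5 cm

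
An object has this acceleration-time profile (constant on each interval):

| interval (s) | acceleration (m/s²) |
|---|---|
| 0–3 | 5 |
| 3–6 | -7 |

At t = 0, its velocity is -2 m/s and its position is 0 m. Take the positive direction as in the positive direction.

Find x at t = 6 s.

24 m

On each constant-a segment, Δv = aΔt and Δx = v₀Δt + ½aΔt²; chain segment to segment.
0–3 s: v starts -2 m/s; Δx = -2·3 + ½·5·3² = 16.5 m; v ends 13 m/s.
3–6 s: v starts 13 m/s; Δx = 13·3 + ½·-7·3² = 7.5 m; v ends -8 m/s.
x(6) = 0 + Σ Δx = 24 m.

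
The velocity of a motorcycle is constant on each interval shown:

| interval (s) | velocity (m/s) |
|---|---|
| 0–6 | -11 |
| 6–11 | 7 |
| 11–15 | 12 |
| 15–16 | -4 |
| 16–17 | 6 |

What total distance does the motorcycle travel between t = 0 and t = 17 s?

159 m

Distance (not displacement) is the total path length: add the absolute areas under v-t.
0–6 s: |-11| × 6 = 66 m
6–11 s: |7| × 5 = 35 m
11–15 s: |12| × 4 = 48 m
15–16 s: |-4| × 1 = 4 m
16–17 s: |6| × 1 = 6 m
Total distance = 159 m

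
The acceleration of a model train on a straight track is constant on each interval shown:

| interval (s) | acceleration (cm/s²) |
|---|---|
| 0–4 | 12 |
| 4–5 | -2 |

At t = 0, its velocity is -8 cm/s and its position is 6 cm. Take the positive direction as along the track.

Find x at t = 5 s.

On each constant-a segment, Δv = aΔt and Δx = v₀Δt + ½aΔt²; chain segment to segment.
0–4 s: v starts -8 cm/s; Δx = -8·4 + ½·12·4² = 64 cm; v ends 40 cm/s.
4–5 s: v starts 40 cm/s; Δx = 40·1 + ½·-2·1² = 39 cm; v ends 38 cm/s.
x(5) = 6 + Σ Δx = 109 cm.

109 cm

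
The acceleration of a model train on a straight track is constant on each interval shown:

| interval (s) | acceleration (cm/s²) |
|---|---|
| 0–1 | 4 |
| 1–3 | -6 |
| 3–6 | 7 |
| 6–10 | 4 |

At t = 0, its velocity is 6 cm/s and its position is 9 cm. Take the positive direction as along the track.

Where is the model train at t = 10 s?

On each constant-a segment, Δv = aΔt and Δx = v₀Δt + ½aΔt²; chain segment to segment.
0–1 s: v starts 6 cm/s; Δx = 6·1 + ½·4·1² = 8 cm; v ends 10 cm/s.
1–3 s: v starts 10 cm/s; Δx = 10·2 + ½·-6·2² = 8 cm; v ends -2 cm/s.
3–6 s: v starts -2 cm/s; Δx = -2·3 + ½·7·3² = 25.5 cm; v ends 19 cm/s.
6–10 s: v starts 19 cm/s; Δx = 19·4 + ½·4·4² = 108 cm; v ends 35 cm/s.
x(10) = 9 + Σ Δx = 158.5 cm.

158.5 cm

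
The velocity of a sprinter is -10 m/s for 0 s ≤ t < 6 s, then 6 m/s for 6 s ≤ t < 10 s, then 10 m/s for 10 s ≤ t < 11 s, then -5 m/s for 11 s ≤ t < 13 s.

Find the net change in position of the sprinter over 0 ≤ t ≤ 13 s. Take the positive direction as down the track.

-36 m

Net displacement equals the area under the velocity-time graph (areas below the axis count negative).
0–6 s: -10 × 6 = -60 m
6–10 s: 6 × 4 = 24 m
10–11 s: 10 × 1 = 10 m
11–13 s: -5 × 2 = -10 m
Net displacement = -36 m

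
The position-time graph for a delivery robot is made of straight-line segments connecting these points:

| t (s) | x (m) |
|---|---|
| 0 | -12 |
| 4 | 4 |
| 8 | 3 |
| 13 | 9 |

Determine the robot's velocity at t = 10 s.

1.2 m/s

Velocity is the slope of the x-t graph on 8–13 s: (9 − 3)/(13 − 8) = 1.2 m/s.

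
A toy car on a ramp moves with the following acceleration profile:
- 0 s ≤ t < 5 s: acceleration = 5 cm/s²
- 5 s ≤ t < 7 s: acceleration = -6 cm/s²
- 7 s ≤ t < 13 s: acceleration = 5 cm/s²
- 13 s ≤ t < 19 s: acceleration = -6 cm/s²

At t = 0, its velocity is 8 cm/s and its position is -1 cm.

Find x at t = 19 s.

On each constant-a segment, Δv = aΔt and Δx = v₀Δt + ½aΔt²; chain segment to segment.
0–5 s: v starts 8 cm/s; Δx = 8·5 + ½·5·5² = 102.5 cm; v ends 33 cm/s.
5–7 s: v starts 33 cm/s; Δx = 33·2 + ½·-6·2² = 54 cm; v ends 21 cm/s.
7–13 s: v starts 21 cm/s; Δx = 21·6 + ½·5·6² = 216 cm; v ends 51 cm/s.
13–19 s: v starts 51 cm/s; Δx = 51·6 + ½·-6·6² = 198 cm; v ends 15 cm/s.
x(19) = -1 + Σ Δx = 569.5 cm.

569.5 cm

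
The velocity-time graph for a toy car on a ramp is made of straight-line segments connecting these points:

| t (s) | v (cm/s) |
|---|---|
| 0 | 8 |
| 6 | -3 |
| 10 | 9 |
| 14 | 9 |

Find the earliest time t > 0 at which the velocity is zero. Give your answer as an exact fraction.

v changes sign on 0–6 s (from 8 to -3); the graph is linear there, so v = 0 at t = 0 + (-8)·(6 − 0)/(-3 − 8) = 48/11 s.

t = 48/11 s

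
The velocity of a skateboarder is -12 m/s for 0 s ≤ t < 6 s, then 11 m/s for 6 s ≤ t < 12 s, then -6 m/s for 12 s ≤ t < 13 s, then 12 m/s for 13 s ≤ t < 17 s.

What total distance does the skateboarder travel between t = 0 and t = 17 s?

Distance (not displacement) is the total path length: add the absolute areas under v-t.
0–6 s: |-12| × 6 = 72 m
6–12 s: |11| × 6 = 66 m
12–13 s: |-6| × 1 = 6 m
13–17 s: |12| × 4 = 48 m
Total distance = 192 m

192 m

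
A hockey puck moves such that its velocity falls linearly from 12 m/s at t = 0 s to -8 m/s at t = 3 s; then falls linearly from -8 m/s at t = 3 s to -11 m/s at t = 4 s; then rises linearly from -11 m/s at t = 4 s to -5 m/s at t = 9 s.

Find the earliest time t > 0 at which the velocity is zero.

t = 1.8 s

v changes sign on 0–3 s (from 12 to -8); the graph is linear there, so v = 0 at t = 0 + (-12)·(3 − 0)/(-8 − 12) = 1.8 s.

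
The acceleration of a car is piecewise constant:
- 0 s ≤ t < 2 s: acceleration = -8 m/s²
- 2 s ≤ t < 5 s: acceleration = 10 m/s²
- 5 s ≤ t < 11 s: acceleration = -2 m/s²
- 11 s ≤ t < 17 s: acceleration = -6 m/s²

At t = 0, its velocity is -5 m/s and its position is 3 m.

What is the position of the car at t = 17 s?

-149 m

On each constant-a segment, Δv = aΔt and Δx = v₀Δt + ½aΔt²; chain segment to segment.
0–2 s: v starts -5 m/s; Δx = -5·2 + ½·-8·2² = -26 m; v ends -21 m/s.
2–5 s: v starts -21 m/s; Δx = -21·3 + ½·10·3² = -18 m; v ends 9 m/s.
5–11 s: v starts 9 m/s; Δx = 9·6 + ½·-2·6² = 18 m; v ends -3 m/s.
11–17 s: v starts -3 m/s; Δx = -3·6 + ½·-6·6² = -126 m; v ends -39 m/s.
x(17) = 3 + Σ Δx = -149 m.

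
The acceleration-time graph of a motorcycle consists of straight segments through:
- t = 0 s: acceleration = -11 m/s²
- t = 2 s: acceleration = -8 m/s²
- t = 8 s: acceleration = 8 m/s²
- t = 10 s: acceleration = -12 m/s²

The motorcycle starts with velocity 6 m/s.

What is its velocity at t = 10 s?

Δv equals the area under the a-t graph; then v = v₀ + Δv.
0–2 s: ½(-11 + -8)(2) = -19 m/s
2–8 s: ½(-8 + 8)(6) = 0 m/s
8–10 s: ½(8 + -12)(2) = -4 m/s
Δv = -23 m/s, so v(10) = 6 + (-23) = -17 m/s.

-17 m/s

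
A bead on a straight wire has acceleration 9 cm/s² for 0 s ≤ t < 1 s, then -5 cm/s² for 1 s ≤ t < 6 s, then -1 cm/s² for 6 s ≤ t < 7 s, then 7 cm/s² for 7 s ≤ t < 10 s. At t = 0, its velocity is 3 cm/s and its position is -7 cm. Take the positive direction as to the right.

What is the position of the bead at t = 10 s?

On each constant-a segment, Δv = aΔt and Δx = v₀Δt + ½aΔt²; chain segment to segment.
0–1 s: v starts 3 cm/s; Δx = 3·1 + ½·9·1² = 7.5 cm; v ends 12 cm/s.
1–6 s: v starts 12 cm/s; Δx = 12·5 + ½·-5·5² = -2.5 cm; v ends -13 cm/s.
6–7 s: v starts -13 cm/s; Δx = -13·1 + ½·-1·1² = -13.5 cm; v ends -14 cm/s.
7–10 s: v starts -14 cm/s; Δx = -14·3 + ½·7·3² = -10.5 cm; v ends 7 cm/s.
x(10) = -7 + Σ Δx = -26 cm.

-26 cm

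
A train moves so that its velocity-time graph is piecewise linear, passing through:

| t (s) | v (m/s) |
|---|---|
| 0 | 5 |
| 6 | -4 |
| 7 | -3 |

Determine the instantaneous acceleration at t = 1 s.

Acceleration is the slope of the v-t graph on 0–6 s: (-4 − 5)/(6 − 0) = -1.5 m/s².

-1.5 m/s²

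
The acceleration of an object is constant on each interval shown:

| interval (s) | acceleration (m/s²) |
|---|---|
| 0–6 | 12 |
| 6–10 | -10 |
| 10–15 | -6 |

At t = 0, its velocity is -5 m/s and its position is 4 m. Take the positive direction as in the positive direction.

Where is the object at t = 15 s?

On each constant-a segment, Δv = aΔt and Δx = v₀Δt + ½aΔt²; chain segment to segment.
0–6 s: v starts -5 m/s; Δx = -5·6 + ½·12·6² = 186 m; v ends 67 m/s.
6–10 s: v starts 67 m/s; Δx = 67·4 + ½·-10·4² = 188 m; v ends 27 m/s.
10–15 s: v starts 27 m/s; Δx = 27·5 + ½·-6·5² = 60 m; v ends -3 m/s.
x(15) = 4 + Σ Δx = 438 m.

438 m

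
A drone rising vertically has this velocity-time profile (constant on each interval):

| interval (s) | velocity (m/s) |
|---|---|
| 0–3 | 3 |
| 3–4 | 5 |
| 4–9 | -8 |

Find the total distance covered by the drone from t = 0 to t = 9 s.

54 m

Total distance travelled is ∫|v| dt — sum the magnitudes of each area piece.
0–3 s: |3| × 3 = 9 m
3–4 s: |5| × 1 = 5 m
4–9 s: |-8| × 5 = 40 m
Total distance = 54 m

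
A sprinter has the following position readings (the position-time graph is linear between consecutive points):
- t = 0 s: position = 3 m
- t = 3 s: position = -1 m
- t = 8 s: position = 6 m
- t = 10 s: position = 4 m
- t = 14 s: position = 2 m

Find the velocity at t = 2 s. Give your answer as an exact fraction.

Velocity is the slope of the x-t graph on 0–3 s: (-1 − 3)/(3 − 0) = -4/3 m/s.

-4/3 m/s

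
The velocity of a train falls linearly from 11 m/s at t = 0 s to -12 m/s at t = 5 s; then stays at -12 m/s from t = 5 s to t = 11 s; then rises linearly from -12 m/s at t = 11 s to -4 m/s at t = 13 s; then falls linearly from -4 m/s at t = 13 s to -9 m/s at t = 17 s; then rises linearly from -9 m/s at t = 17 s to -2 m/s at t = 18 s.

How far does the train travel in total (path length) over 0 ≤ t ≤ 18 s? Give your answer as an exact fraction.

3411/23 m

Total distance travelled is ∫|v| dt — sum the magnitudes of each area piece.
0–5 s: v = 0 at t = 55/23 s; triangle areas 605/46 + 360/23 = 1325/46 m
5–11 s: |-12| × 6 = 72 m
11–13 s: |½(-12 + -4)(2)| = 16 m
13–17 s: |½(-4 + -9)(4)| = 26 m
17–18 s: |½(-9 + -2)(1)| = 5.5 m
Total distance = 3411/23 m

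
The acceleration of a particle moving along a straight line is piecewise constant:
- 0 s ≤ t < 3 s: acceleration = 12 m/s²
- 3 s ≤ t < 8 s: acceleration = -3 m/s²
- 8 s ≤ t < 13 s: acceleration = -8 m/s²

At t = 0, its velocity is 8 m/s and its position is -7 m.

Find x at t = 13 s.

298.5 m

On each constant-a segment, Δv = aΔt and Δx = v₀Δt + ½aΔt²; chain segment to segment.
0–3 s: v starts 8 m/s; Δx = 8·3 + ½·12·3² = 78 m; v ends 44 m/s.
3–8 s: v starts 44 m/s; Δx = 44·5 + ½·-3·5² = 182.5 m; v ends 29 m/s.
8–13 s: v starts 29 m/s; Δx = 29·5 + ½·-8·5² = 45 m; v ends -11 m/s.
x(13) = -7 + Σ Δx = 298.5 m.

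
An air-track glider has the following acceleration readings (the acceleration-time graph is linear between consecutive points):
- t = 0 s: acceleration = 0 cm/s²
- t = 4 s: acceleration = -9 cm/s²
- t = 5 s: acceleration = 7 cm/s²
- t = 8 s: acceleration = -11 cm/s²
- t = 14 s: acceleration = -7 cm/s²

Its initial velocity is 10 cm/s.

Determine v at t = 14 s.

-69 cm/s

Δv equals the area under the a-t graph; then v = v₀ + Δv.
0–4 s: ½(0 + -9)(4) = -18 cm/s
4–5 s: ½(-9 + 7)(1) = -1 cm/s
5–8 s: ½(7 + -11)(3) = -6 cm/s
8–14 s: ½(-11 + -7)(6) = -54 cm/s
Δv = -79 cm/s, so v(14) = 10 + (-79) = -69 cm/s.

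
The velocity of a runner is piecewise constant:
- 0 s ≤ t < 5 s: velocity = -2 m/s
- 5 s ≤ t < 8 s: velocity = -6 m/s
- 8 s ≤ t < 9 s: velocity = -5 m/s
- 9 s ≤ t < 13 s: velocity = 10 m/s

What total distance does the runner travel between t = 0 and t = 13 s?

Distance (not displacement) is the total path length: add the absolute areas under v-t.
0–5 s: |-2| × 5 = 10 m
5–8 s: |-6| × 3 = 18 m
8–9 s: |-5| × 1 = 5 m
9–13 s: |10| × 4 = 40 m
Total distance = 73 m

73 m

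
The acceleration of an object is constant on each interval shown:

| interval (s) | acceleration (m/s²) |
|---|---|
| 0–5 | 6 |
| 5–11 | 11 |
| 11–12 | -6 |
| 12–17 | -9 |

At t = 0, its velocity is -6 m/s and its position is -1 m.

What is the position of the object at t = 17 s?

On each constant-a segment, Δv = aΔt and Δx = v₀Δt + ½aΔt²; chain segment to segment.
0–5 s: v starts -6 m/s; Δx = -6·5 + ½·6·5² = 45 m; v ends 24 m/s.
5–11 s: v starts 24 m/s; Δx = 24·6 + ½·11·6² = 342 m; v ends 90 m/s.
11–12 s: v starts 90 m/s; Δx = 90·1 + ½·-6·1² = 87 m; v ends 84 m/s.
12–17 s: v starts 84 m/s; Δx = 84·5 + ½·-9·5² = 307.5 m; v ends 39 m/s.
x(17) = -1 + Σ Δx = 780.5 m.

780.5 m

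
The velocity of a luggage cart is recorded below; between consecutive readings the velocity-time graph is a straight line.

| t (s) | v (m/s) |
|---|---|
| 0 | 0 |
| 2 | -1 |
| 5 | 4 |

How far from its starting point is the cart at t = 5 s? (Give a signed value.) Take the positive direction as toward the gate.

Displacement is the signed area under the v-t curve.
0–2 s: ½(0 + -1)(2) = -1 m
2–5 s: ½(-1 + 4)(3) = 4.5 m
Net displacement = 3.5 m

3.5 m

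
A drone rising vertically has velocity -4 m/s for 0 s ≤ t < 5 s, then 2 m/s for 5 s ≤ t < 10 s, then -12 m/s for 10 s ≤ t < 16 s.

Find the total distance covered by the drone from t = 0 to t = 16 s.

Total distance travelled is ∫|v| dt — sum the magnitudes of each area piece.
0–5 s: |-4| × 5 = 20 m
5–10 s: |2| × 5 = 10 m
10–16 s: |-12| × 6 = 72 m
Total distance = 102 m

102 m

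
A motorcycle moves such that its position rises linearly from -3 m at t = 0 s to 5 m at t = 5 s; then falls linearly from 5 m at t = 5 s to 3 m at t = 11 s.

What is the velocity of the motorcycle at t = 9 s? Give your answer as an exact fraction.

-1/3 m/s

Velocity is the slope of the x-t graph on 5–11 s: (3 − 5)/(11 − 5) = -1/3 m/s.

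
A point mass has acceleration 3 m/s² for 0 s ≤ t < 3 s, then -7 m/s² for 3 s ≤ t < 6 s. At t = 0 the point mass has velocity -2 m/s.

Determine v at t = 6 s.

Δv equals the area under the a-t graph; then v = v₀ + Δv.
0–3 s: 3 × 3 = 9 m/s
3–6 s: -7 × 3 = -21 m/s
Δv = -12 m/s, so v(6) = -2 + (-12) = -14 m/s.

-14 m/s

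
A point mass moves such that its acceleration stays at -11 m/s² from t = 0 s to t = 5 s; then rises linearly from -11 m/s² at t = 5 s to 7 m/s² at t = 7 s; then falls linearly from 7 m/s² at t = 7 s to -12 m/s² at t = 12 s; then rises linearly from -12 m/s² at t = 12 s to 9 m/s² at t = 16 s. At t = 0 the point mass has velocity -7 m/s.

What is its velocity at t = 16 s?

Δv equals the area under the a-t graph; then v = v₀ + Δv.
0–5 s: -11 × 5 = -55 m/s
5–7 s: ½(-11 + 7)(2) = -4 m/s
7–12 s: ½(7 + -12)(5) = -12.5 m/s
12–16 s: ½(-12 + 9)(4) = -6 m/s
Δv = -77.5 m/s, so v(16) = -7 + (-77.5) = -84.5 m/s.

-84.5 m/s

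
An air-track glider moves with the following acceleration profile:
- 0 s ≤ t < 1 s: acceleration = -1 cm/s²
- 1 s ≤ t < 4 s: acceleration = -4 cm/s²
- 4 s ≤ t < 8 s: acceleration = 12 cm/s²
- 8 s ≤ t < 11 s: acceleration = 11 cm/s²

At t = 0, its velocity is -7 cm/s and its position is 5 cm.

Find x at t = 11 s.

105 cm

On each constant-a segment, Δv = aΔt and Δx = v₀Δt + ½aΔt²; chain segment to segment.
0–1 s: v starts -7 cm/s; Δx = -7·1 + ½·-1·1² = -7.5 cm; v ends -8 cm/s.
1–4 s: v starts -8 cm/s; Δx = -8·3 + ½·-4·3² = -42 cm; v ends -20 cm/s.
4–8 s: v starts -20 cm/s; Δx = -20·4 + ½·12·4² = 16 cm; v ends 28 cm/s.
8–11 s: v starts 28 cm/s; Δx = 28·3 + ½·11·3² = 133.5 cm; v ends 61 cm/s.
x(11) = 5 + Σ Δx = 105 cm.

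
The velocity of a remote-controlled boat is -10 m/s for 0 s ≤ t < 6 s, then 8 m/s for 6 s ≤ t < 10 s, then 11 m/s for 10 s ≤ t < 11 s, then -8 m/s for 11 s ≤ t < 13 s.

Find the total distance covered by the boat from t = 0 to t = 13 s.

119 m

Distance (not displacement) is the total path length: add the absolute areas under v-t.
0–6 s: |-10| × 6 = 60 m
6–10 s: |8| × 4 = 32 m
10–11 s: |11| × 1 = 11 m
11–13 s: |-8| × 2 = 16 m
Total distance = 119 m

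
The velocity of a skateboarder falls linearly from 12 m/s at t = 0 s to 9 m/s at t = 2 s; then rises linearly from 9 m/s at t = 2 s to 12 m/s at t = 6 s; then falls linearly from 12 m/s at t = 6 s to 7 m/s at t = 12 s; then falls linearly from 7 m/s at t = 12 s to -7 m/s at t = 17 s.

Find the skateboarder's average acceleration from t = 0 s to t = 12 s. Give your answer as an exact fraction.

Average acceleration = Δv/Δt = (7 − 12)/(12 − 0) = -5/12 m/s².

-5/12 m/s²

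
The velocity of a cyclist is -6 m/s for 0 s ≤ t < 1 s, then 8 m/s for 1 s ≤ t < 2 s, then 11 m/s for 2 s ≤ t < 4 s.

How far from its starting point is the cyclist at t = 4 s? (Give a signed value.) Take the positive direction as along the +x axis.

Displacement is the signed area under the v-t curve.
0–1 s: -6 × 1 = -6 m
1–2 s: 8 × 1 = 8 m
2–4 s: 11 × 2 = 22 m
Net displacement = 24 m

24 m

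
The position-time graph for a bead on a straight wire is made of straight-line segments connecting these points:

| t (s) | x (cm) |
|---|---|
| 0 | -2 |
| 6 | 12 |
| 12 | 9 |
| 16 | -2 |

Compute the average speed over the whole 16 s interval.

Average speed = (total path length)/(elapsed time); on a piecewise-linear x-t graph the path length is Σ|Δx|.
0–6 s: |Δx| = |12 − -2| = 14 cm
6–12 s: |Δx| = |9 − 12| = 3 cm
12–16 s: |Δx| = |-2 − 9| = 11 cm
Total path = 28 cm; average speed = 28/16 = 1.75 cm/s.

1.75 cm/s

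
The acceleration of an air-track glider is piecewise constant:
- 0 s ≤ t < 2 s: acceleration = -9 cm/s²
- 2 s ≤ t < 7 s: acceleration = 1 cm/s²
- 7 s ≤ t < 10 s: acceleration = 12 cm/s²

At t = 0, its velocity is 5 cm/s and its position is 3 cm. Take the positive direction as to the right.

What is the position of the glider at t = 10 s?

-27.5 cm

On each constant-a segment, Δv = aΔt and Δx = v₀Δt + ½aΔt²; chain segment to segment.
0–2 s: v starts 5 cm/s; Δx = 5·2 + ½·-9·2² = -8 cm; v ends -13 cm/s.
2–7 s: v starts -13 cm/s; Δx = -13·5 + ½·1·5² = -52.5 cm; v ends -8 cm/s.
7–10 s: v starts -8 cm/s; Δx = -8·3 + ½·12·3² = 30 cm; v ends 28 cm/s.
x(10) = 3 + Σ Δx = -27.5 cm.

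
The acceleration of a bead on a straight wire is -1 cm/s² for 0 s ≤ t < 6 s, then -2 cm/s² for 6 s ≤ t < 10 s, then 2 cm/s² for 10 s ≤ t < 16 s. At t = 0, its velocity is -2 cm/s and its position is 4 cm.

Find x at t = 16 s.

On each constant-a segment, Δv = aΔt and Δx = v₀Δt + ½aΔt²; chain segment to segment.
0–6 s: v starts -2 cm/s; Δx = -2·6 + ½·-1·6² = -30 cm; v ends -8 cm/s.
6–10 s: v starts -8 cm/s; Δx = -8·4 + ½·-2·4² = -48 cm; v ends -16 cm/s.
10–16 s: v starts -16 cm/s; Δx = -16·6 + ½·2·6² = -60 cm; v ends -4 cm/s.
x(16) = 4 + Σ Δx = -134 cm.

-134 cm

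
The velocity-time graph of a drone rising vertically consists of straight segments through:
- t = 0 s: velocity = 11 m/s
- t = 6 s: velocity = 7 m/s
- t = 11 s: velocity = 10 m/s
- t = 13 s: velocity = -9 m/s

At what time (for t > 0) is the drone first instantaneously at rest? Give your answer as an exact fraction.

t = 229/19 s

v changes sign on 11–13 s (from 10 to -9); the graph is linear there, so v = 0 at t = 11 + (-10)·(13 − 11)/(-9 − 10) = 229/19 s.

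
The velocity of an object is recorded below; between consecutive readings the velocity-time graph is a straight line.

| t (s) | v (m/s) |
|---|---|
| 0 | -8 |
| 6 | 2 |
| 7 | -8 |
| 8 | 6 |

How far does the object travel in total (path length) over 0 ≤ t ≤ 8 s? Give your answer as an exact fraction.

958/35 m

Total distance travelled is ∫|v| dt — sum the magnitudes of each area piece.
0–6 s: v = 0 at t = 4.8 s; triangle areas 19.2 + 1.2 = 20.4 m
6–7 s: v = 0 at t = 6.2 s; triangle areas 0.2 + 3.2 = 3.4 m
7–8 s: v = 0 at t = 53/7 s; triangle areas 16/7 + 9/7 = 25/7 m
Total distance = 958/35 m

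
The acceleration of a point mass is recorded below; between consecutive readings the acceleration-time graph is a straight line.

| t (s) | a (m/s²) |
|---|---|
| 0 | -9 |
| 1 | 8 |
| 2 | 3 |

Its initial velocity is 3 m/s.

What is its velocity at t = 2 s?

8 m/s

Δv equals the area under the a-t graph; then v = v₀ + Δv.
0–1 s: ½(-9 + 8)(1) = -0.5 m/s
1–2 s: ½(8 + 3)(1) = 5.5 m/s
Δv = 5 m/s, so v(2) = 3 + (5) = 8 m/s.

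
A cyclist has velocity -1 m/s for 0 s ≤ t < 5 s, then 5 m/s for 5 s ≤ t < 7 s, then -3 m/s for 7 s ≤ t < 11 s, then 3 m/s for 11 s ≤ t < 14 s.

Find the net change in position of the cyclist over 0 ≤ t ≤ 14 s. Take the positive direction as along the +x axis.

Displacement is the signed area under the v-t curve.
0–5 s: -1 × 5 = -5 m
5–7 s: 5 × 2 = 10 m
7–11 s: -3 × 4 = -12 m
11–14 s: 3 × 3 = 9 m
Net displacement = 2 m

2 m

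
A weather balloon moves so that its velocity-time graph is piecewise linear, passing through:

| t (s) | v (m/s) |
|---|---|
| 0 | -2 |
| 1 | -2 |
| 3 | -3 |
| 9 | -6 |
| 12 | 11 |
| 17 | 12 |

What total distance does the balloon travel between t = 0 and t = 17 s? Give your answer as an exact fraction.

Distance (not displacement) is the total path length: add the absolute areas under v-t.
0–1 s: |-2| × 1 = 2 m
1–3 s: |½(-2 + -3)(2)| = 5 m
3–9 s: |½(-3 + -6)(6)| = 27 m
9–12 s: v = 0 at t = 171/17 s; triangle areas 54/17 + 363/34 = 471/34 m
12–17 s: |½(11 + 12)(5)| = 57.5 m
Total distance = 1791/17 m

1791/17 m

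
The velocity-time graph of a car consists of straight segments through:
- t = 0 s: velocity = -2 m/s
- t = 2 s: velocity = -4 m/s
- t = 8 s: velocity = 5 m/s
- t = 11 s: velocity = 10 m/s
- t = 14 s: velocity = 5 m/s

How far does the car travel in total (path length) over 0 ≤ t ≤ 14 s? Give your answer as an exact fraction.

Distance (not displacement) is the total path length: add the absolute areas under v-t.
0–2 s: |½(-2 + -4)(2)| = 6 m
2–8 s: v = 0 at t = 14/3 s; triangle areas 16/3 + 25/3 = 41/3 m
8–11 s: |½(5 + 10)(3)| = 22.5 m
11–14 s: |½(10 + 5)(3)| = 22.5 m
Total distance = 194/3 m

194/3 m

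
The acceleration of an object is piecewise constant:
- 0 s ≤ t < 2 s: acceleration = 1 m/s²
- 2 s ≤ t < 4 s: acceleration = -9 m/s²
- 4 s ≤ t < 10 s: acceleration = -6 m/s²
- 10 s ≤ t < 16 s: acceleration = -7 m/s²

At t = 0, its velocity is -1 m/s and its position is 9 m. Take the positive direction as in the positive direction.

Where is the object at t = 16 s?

On each constant-a segment, Δv = aΔt and Δx = v₀Δt + ½aΔt²; chain segment to segment.
0–2 s: v starts -1 m/s; Δx = -1·2 + ½·1·2² = 0 m; v ends 1 m/s.
2–4 s: v starts 1 m/s; Δx = 1·2 + ½·-9·2² = -16 m; v ends -17 m/s.
4–10 s: v starts -17 m/s; Δx = -17·6 + ½·-6·6² = -210 m; v ends -53 m/s.
10–16 s: v starts -53 m/s; Δx = -53·6 + ½·-7·6² = -444 m; v ends -95 m/s.
x(16) = 9 + Σ Δx = -661 m.

-661 m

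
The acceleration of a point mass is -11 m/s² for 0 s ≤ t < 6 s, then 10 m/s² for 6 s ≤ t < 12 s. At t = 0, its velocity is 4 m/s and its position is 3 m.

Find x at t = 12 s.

-363 m

On each constant-a segment, Δv = aΔt and Δx = v₀Δt + ½aΔt²; chain segment to segment.
0–6 s: v starts 4 m/s; Δx = 4·6 + ½·-11·6² = -174 m; v ends -62 m/s.
6–12 s: v starts -62 m/s; Δx = -62·6 + ½·10·6² = -192 m; v ends -2 m/s.
x(12) = 3 + Σ Δx = -363 m.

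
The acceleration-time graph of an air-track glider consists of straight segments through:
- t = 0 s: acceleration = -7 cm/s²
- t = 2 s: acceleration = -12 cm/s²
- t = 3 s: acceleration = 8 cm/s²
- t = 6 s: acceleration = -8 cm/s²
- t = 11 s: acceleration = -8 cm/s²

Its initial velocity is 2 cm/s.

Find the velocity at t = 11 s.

-59 cm/s

Δv equals the area under the a-t graph; then v = v₀ + Δv.
0–2 s: ½(-7 + -12)(2) = -19 cm/s
2–3 s: ½(-12 + 8)(1) = -2 cm/s
3–6 s: ½(8 + -8)(3) = 0 cm/s
6–11 s: -8 × 5 = -40 cm/s
Δv = -61 cm/s, so v(11) = 2 + (-61) = -59 cm/s.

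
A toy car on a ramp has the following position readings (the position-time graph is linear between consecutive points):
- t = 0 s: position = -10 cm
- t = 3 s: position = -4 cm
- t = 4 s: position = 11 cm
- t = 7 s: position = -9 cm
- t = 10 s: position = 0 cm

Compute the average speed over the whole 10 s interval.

5 cm/s

Average speed = (total path length)/(elapsed time); on a piecewise-linear x-t graph the path length is Σ|Δx|.
0–3 s: |Δx| = |-4 − -10| = 6 cm
3–4 s: |Δx| = |11 − -4| = 15 cm
4–7 s: |Δx| = |-9 − 11| = 20 cm
7–10 s: |Δx| = |0 − -9| = 9 cm
Total path = 50 cm; average speed = 50/10 = 5 cm/s.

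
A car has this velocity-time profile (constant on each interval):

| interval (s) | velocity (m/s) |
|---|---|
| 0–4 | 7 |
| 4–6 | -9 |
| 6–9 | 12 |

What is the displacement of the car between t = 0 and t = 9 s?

46 m

Net displacement equals the area under the velocity-time graph (areas below the axis count negative).
0–4 s: 7 × 4 = 28 m
4–6 s: -9 × 2 = -18 m
6–9 s: 12 × 3 = 36 m
Net displacement = 46 m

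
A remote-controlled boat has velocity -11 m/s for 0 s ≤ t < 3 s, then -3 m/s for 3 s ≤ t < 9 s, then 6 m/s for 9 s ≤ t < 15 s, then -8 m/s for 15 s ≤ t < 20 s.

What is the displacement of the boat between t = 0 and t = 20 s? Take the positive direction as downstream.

-55 m

Net displacement equals the area under the velocity-time graph (areas below the axis count negative).
0–3 s: -11 × 3 = -33 m
3–9 s: -3 × 6 = -18 m
9–15 s: 6 × 6 = 36 m
15–20 s: -8 × 5 = -40 m
Net displacement = -55 m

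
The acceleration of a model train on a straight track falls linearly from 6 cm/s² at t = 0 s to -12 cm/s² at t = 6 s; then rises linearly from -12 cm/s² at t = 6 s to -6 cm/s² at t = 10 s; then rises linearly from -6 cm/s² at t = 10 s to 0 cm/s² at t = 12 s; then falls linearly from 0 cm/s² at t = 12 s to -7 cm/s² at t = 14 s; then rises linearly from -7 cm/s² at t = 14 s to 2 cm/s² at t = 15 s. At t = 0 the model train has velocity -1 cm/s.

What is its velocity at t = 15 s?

Δv equals the area under the a-t graph; then v = v₀ + Δv.
0–6 s: ½(6 + -12)(6) = -18 cm/s
6–10 s: ½(-12 + -6)(4) = -36 cm/s
10–12 s: ½(-6 + 0)(2) = -6 cm/s
12–14 s: ½(0 + -7)(2) = -7 cm/s
14–15 s: ½(-7 + 2)(1) = -2.5 cm/s
Δv = -69.5 cm/s, so v(15) = -1 + (-69.5) = -70.5 cm/s.

-70.5 cm/s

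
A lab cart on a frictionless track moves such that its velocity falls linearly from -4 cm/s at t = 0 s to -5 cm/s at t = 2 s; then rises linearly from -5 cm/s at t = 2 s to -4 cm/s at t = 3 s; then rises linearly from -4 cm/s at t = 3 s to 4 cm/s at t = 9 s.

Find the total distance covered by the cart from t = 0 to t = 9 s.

25.5 cm

Distance (not displacement) is the total path length: add the absolute areas under v-t.
0–2 s: |½(-4 + -5)(2)| = 9 cm
2–3 s: |½(-5 + -4)(1)| = 4.5 cm
3–9 s: v = 0 at t = 6 s; triangle areas 6 + 6 = 12 cm
Total distance = 25.5 cm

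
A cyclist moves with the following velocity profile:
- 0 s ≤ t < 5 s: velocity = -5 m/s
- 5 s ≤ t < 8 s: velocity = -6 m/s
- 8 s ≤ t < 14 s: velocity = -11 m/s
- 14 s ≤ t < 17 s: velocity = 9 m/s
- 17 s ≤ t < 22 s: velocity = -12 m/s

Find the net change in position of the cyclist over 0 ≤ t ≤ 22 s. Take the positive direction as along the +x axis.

Net displacement equals the area under the velocity-time graph (areas below the axis count negative).
0–5 s: -5 × 5 = -25 m
5–8 s: -6 × 3 = -18 m
8–14 s: -11 × 6 = -66 m
14–17 s: 9 × 3 = 27 m
17–22 s: -12 × 5 = -60 m
Net displacement = -142 m

-142 m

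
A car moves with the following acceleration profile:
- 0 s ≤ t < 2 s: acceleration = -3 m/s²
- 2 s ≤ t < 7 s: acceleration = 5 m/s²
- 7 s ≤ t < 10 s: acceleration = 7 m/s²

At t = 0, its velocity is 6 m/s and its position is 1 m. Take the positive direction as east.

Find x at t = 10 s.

On each constant-a segment, Δv = aΔt and Δx = v₀Δt + ½aΔt²; chain segment to segment.
0–2 s: v starts 6 m/s; Δx = 6·2 + ½·-3·2² = 6 m; v ends 0 m/s.
2–7 s: v starts 0 m/s; Δx = 0·5 + ½·5·5² = 62.5 m; v ends 25 m/s.
7–10 s: v starts 25 m/s; Δx = 25·3 + ½·7·3² = 106.5 m; v ends 46 m/s.
x(10) = 1 + Σ Δx = 176 m.

176 m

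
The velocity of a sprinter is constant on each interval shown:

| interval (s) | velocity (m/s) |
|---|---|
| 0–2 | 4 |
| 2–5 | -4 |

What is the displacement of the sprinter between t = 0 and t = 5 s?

-4 m

Displacement is the signed area under the v-t curve.
0–2 s: 4 × 2 = 8 m
2–5 s: -4 × 3 = -12 m
Net displacement = -4 m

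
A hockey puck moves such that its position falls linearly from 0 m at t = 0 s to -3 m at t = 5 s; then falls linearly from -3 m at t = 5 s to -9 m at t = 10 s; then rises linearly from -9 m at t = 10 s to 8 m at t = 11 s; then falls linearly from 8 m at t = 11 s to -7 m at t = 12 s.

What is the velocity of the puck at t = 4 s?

-0.6 m/s

Velocity is the slope of the x-t graph on 0–5 s: (-3 − 0)/(5 − 0) = -0.6 m/s.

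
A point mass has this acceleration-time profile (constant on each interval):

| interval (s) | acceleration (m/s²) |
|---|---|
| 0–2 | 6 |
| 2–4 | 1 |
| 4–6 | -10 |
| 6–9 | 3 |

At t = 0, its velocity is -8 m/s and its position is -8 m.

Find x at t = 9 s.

On each constant-a segment, Δv = aΔt and Δx = v₀Δt + ½aΔt²; chain segment to segment.
0–2 s: v starts -8 m/s; Δx = -8·2 + ½·6·2² = -4 m; v ends 4 m/s.
2–4 s: v starts 4 m/s; Δx = 4·2 + ½·1·2² = 10 m; v ends 6 m/s.
4–6 s: v starts 6 m/s; Δx = 6·2 + ½·-10·2² = -8 m; v ends -14 m/s.
6–9 s: v starts -14 m/s; Δx = -14·3 + ½·3·3² = -28.5 m; v ends -5 m/s.
x(9) = -8 + Σ Δx = -38.5 m.

-38.5 m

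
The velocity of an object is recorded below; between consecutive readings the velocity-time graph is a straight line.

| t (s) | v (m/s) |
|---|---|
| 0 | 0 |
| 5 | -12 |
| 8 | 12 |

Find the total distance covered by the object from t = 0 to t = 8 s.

Total distance travelled is ∫|v| dt — sum the magnitudes of each area piece.
0–5 s: |½(0 + -12)(5)| = 30 m
5–8 s: v = 0 at t = 6.5 s; triangle areas 9 + 9 = 18 m
Total distance = 48 m

48 m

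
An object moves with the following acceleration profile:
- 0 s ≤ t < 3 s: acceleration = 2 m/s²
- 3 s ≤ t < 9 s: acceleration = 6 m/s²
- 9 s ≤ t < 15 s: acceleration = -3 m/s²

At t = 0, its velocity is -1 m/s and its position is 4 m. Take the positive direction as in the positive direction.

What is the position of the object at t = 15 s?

340 m

On each constant-a segment, Δv = aΔt and Δx = v₀Δt + ½aΔt²; chain segment to segment.
0–3 s: v starts -1 m/s; Δx = -1·3 + ½·2·3² = 6 m; v ends 5 m/s.
3–9 s: v starts 5 m/s; Δx = 5·6 + ½·6·6² = 138 m; v ends 41 m/s.
9–15 s: v starts 41 m/s; Δx = 41·6 + ½·-3·6² = 192 m; v ends 23 m/s.
x(15) = 4 + Σ Δx = 340 m.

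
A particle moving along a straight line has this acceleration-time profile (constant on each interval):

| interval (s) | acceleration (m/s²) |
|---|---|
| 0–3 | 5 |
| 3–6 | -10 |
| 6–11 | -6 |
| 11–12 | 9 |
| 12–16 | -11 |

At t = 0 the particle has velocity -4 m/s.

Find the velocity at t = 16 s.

-84 m/s

Δv equals the area under the a-t graph; then v = v₀ + Δv.
0–3 s: 5 × 3 = 15 m/s
3–6 s: -10 × 3 = -30 m/s
6–11 s: -6 × 5 = -30 m/s
11–12 s: 9 × 1 = 9 m/s
12–16 s: -11 × 4 = -44 m/s
Δv = -80 m/s, so v(16) = -4 + (-80) = -84 m/s.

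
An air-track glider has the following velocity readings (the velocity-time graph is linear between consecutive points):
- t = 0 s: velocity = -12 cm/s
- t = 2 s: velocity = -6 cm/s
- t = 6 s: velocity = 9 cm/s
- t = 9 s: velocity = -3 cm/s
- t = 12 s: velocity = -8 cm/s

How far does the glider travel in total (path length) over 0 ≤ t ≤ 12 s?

Total distance travelled is ∫|v| dt — sum the magnitudes of each area piece.
0–2 s: |½(-12 + -6)(2)| = 18 cm
2–6 s: v = 0 at t = 3.6 s; triangle areas 4.8 + 10.8 = 15.6 cm
6–9 s: v = 0 at t = 8.25 s; triangle areas 10.125 + 1.125 = 11.25 cm
9–12 s: |½(-3 + -8)(3)| = 16.5 cm
Total distance = 61.35 cm

61.35 cm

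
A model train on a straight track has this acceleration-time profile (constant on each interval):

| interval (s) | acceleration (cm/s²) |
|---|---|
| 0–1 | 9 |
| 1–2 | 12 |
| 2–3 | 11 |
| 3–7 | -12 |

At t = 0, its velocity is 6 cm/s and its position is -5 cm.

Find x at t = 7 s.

On each constant-a segment, Δv = aΔt and Δx = v₀Δt + ½aΔt²; chain segment to segment.
0–1 s: v starts 6 cm/s; Δx = 6·1 + ½·9·1² = 10.5 cm; v ends 15 cm/s.
1–2 s: v starts 15 cm/s; Δx = 15·1 + ½·12·1² = 21 cm; v ends 27 cm/s.
2–3 s: v starts 27 cm/s; Δx = 27·1 + ½·11·1² = 32.5 cm; v ends 38 cm/s.
3–7 s: v starts 38 cm/s; Δx = 38·4 + ½·-12·4² = 56 cm; v ends -10 cm/s.
x(7) = -5 + Σ Δx = 115 cm.

115 cm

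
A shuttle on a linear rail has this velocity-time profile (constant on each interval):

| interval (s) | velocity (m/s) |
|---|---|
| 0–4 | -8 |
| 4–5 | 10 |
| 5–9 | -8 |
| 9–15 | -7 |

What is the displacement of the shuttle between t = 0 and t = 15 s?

Net displacement equals the area under the velocity-time graph (areas below the axis count negative).
0–4 s: -8 × 4 = -32 m
4–5 s: 10 × 1 = 10 m
5–9 s: -8 × 4 = -32 m
9–15 s: -7 × 6 = -42 m
Net displacement = -96 m

-96 m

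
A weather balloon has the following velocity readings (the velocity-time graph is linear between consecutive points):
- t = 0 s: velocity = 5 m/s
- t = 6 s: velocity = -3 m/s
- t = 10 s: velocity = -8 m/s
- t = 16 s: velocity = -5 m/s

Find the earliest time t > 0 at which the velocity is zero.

v changes sign on 0–6 s (from 5 to -3); the graph is linear there, so v = 0 at t = 0 + (-5)·(6 − 0)/(-3 − 5) = 3.75 s.

t = 3.75 s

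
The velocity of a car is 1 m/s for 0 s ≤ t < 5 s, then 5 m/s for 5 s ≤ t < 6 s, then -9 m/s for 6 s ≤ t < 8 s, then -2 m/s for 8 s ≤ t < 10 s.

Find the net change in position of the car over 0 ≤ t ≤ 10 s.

-12 m

Displacement is the signed area under the v-t curve.
0–5 s: 1 × 5 = 5 m
5–6 s: 5 × 1 = 5 m
6–8 s: -9 × 2 = -18 m
8–10 s: -2 × 2 = -4 m
Net displacement = -12 m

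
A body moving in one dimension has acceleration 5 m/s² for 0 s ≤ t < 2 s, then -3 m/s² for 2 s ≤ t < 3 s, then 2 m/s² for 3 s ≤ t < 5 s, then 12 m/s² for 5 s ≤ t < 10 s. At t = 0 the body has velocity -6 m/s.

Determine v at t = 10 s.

65 m/s

Δv equals the area under the a-t graph; then v = v₀ + Δv.
0–2 s: 5 × 2 = 10 m/s
2–3 s: -3 × 1 = -3 m/s
3–5 s: 2 × 2 = 4 m/s
5–10 s: 12 × 5 = 60 m/s
Δv = 71 m/s, so v(10) = -6 + (71) = 65 m/s.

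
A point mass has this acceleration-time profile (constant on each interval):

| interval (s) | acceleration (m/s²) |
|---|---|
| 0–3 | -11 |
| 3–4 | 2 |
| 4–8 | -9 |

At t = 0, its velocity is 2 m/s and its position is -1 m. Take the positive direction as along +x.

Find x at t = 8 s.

On each constant-a segment, Δv = aΔt and Δx = v₀Δt + ½aΔt²; chain segment to segment.
0–3 s: v starts 2 m/s; Δx = 2·3 + ½·-11·3² = -43.5 m; v ends -31 m/s.
3–4 s: v starts -31 m/s; Δx = -31·1 + ½·2·1² = -30 m; v ends -29 m/s.
4–8 s: v starts -29 m/s; Δx = -29·4 + ½·-9·4² = -188 m; v ends -65 m/s.
x(8) = -1 + Σ Δx = -262.5 m.

-262.5 m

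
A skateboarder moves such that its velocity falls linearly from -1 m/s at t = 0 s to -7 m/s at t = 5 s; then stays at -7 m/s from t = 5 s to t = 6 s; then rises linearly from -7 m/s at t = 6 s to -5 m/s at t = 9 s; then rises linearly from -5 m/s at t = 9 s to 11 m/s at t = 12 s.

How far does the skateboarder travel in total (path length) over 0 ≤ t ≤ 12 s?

58.6875 m

Distance (not displacement) is the total path length: add the absolute areas under v-t.
0–5 s: |½(-1 + -7)(5)| = 20 m
5–6 s: |-7| × 1 = 7 m
6–9 s: |½(-7 + -5)(3)| = 18 m
9–12 s: v = 0 at t = 9.9375 s; triangle areas 2.34375 + 11.34375 = 13.6875 m
Total distance = 58.6875 m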